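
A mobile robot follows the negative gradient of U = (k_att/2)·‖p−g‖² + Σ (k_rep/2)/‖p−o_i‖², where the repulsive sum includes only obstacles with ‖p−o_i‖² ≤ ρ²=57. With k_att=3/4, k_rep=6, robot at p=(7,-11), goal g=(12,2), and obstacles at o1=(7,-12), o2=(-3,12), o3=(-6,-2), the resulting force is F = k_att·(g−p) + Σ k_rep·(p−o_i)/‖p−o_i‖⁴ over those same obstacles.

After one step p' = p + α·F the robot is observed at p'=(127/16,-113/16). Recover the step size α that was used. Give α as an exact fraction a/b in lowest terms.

F_att = 3/4·(g−p) = 3/4·(5,13) = (3.7500,9.7500)
o1: d²=1 ≤ ρ²=57; F_rep = 6·(0,1)/1² = (0.0000,6.0000)
o2: d²=629 > ρ²=57 → inactive
o3: d²=250 > ρ²=57 → inactive
F = F_att + ΣF_rep = (3.7500,15.7500)
Δp = p'−p = (0.9375,3.9375); α = Δx/Fx = (15/16) / (15/4) = 1/4
check: Δy/Fy = (63/16) / (63/4) = 1/4 ✓

α = 1/4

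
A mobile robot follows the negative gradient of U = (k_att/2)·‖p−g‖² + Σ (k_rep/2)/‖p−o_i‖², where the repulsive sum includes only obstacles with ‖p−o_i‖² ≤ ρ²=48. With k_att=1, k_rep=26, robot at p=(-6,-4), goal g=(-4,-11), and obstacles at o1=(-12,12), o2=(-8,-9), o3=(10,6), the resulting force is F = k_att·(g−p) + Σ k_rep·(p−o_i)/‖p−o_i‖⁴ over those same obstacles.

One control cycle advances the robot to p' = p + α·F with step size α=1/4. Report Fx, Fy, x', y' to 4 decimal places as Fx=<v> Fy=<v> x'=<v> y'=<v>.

F_att = 1·(g−p) = 1·(2,-7) = (2.0000,-7.0000)
o1: d²=292 > ρ²=48 → inactive
o2: d²=29 ≤ ρ²=48; F_rep = 26·(2,5)/29² = (0.0618,0.1546)
o3: d²=356 > ρ²=48 → inactive
F = F_att + ΣF_rep = (2.0618,-6.8454)
p' = p + 1/4·F = (-5.4845,-5.7114)

Fx=2.0618 Fy=-6.8454 x'=-5.4845 y'=-5.7114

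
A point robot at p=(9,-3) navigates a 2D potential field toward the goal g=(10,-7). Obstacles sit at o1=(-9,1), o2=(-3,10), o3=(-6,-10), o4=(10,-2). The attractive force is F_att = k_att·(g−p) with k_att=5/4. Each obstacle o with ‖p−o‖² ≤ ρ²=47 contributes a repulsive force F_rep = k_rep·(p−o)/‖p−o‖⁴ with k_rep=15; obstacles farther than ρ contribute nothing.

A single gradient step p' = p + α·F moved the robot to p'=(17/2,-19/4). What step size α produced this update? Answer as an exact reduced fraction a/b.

F_att = 5/4·(g−p) = 5/4·(1,-4) = (1.2500,-5.0000)
o1: d²=340 > ρ²=47 → inactive
o2: d²=313 > ρ²=47 → inactive
o3: d²=274 > ρ²=47 → inactive
o4: d²=2 ≤ ρ²=47; F_rep = 15·(-1,-1)/2² = (-3.7500,-3.7500)
F = F_att + ΣF_rep = (-2.5000,-8.7500)
Δp = p'−p = (-0.5000,-1.7500); α = Δx/Fx = (-1/2) / (-5/2) = 1/5
check: Δy/Fy = (-7/4) / (-35/4) = 1/5 ✓

α = 1/5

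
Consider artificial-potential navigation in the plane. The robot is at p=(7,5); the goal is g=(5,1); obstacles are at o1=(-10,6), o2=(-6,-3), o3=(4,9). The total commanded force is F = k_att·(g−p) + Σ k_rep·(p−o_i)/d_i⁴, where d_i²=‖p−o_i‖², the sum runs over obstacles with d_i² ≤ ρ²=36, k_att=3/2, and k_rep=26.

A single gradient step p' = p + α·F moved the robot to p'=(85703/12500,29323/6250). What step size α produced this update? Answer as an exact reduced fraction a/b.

α = 1/20

F_att = 3/2·(g−p) = 3/2·(-2,-4) = (-3.0000,-6.0000)
o1: d²=290 > ρ²=36 → inactive
o2: d²=233 > ρ²=36 → inactive
o3: d²=25 ≤ ρ²=36; F_rep = 26·(3,-4)/25² = (0.1248,-0.1664)
F = F_att + ΣF_rep = (-2.8752,-6.1664)
Δp = p'−p = (-0.1438,-0.3083); α = Δx/Fx = (-1797/12500) / (-1797/625) = 1/20
check: Δy/Fy = (-1927/6250) / (-3854/625) = 1/20 ✓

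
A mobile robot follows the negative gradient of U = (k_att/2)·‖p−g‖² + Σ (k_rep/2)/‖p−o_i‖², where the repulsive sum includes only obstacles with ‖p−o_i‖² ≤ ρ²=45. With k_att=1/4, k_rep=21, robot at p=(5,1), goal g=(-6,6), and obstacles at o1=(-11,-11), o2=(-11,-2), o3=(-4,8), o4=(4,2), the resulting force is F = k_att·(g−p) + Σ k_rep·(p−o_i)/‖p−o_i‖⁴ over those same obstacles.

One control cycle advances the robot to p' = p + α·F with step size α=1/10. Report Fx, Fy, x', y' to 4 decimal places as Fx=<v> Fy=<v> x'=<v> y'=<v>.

F_att = 1/4·(g−p) = 1/4·(-11,5) = (-2.7500,1.2500)
o1: d²=400 > ρ²=45 → inactive
o2: d²=265 > ρ²=45 → inactive
o3: d²=130 > ρ²=45 → inactive
o4: d²=2 ≤ ρ²=45; F_rep = 21·(1,-1)/2² = (5.2500,-5.2500)
F = F_att + ΣF_rep = (2.5000,-4.0000)
p' = p + 1/10·F = (5.2500,0.6000)

Fx=2.5000 Fy=-4.0000 x'=5.2500 y'=0.6000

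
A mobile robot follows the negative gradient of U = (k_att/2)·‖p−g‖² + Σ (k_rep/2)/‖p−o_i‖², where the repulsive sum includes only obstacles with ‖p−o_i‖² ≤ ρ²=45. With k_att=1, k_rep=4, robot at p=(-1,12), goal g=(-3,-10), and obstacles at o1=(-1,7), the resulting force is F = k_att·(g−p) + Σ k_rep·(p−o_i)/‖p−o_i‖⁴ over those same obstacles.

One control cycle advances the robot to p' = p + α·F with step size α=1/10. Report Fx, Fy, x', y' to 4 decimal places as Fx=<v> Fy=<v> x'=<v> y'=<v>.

F_att = 1·(g−p) = 1·(-2,-22) = (-2.0000,-22.0000)
o1: d²=25 ≤ ρ²=45; F_rep = 4·(0,5)/25² = (0.0000,0.0320)
F = F_att + ΣF_rep = (-2.0000,-21.9680)
p' = p + 1/10·F = (-1.2000,9.8032)

Fx=-2.0000 Fy=-21.9680 x'=-1.2000 y'=9.8032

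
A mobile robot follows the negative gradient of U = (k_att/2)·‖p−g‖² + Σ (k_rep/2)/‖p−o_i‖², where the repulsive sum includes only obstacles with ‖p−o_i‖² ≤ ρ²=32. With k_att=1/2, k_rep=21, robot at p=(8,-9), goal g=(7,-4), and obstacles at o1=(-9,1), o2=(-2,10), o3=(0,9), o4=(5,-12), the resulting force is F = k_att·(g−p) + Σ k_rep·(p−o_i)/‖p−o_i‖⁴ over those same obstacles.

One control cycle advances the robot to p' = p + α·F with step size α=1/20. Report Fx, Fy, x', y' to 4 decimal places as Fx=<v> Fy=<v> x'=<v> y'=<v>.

F_att = 1/2·(g−p) = 1/2·(-1,5) = (-0.5000,2.5000)
o1: d²=389 > ρ²=32 → inactive
o2: d²=461 > ρ²=32 → inactive
o3: d²=388 > ρ²=32 → inactive
o4: d²=18 ≤ ρ²=32; F_rep = 21·(3,3)/18² = (0.1944,0.1944)
F = F_att + ΣF_rep = (-0.3056,2.6944)
p' = p + 1/20·F = (7.9847,-8.8653)

Fx=-0.3056 Fy=2.6944 x'=7.9847 y'=-8.8653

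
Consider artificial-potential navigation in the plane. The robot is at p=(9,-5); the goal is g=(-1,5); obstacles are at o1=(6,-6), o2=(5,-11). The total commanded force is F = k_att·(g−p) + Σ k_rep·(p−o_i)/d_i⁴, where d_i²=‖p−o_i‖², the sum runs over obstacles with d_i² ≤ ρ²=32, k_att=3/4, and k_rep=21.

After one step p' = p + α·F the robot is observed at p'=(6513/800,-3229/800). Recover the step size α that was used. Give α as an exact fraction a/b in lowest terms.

F_att = 3/4·(g−p) = 3/4·(-10,10) = (-7.5000,7.5000)
o1: d²=10 ≤ ρ²=32; F_rep = 21·(3,1)/10² = (0.6300,0.2100)
o2: d²=52 > ρ²=32 → inactive
F = F_att + ΣF_rep = (-6.8700,7.7100)
Δp = p'−p = (-0.8588,0.9637); α = Δx/Fx = (-687/800) / (-687/100) = 1/8
check: Δy/Fy = (771/800) / (771/100) = 1/8 ✓

α = 1/8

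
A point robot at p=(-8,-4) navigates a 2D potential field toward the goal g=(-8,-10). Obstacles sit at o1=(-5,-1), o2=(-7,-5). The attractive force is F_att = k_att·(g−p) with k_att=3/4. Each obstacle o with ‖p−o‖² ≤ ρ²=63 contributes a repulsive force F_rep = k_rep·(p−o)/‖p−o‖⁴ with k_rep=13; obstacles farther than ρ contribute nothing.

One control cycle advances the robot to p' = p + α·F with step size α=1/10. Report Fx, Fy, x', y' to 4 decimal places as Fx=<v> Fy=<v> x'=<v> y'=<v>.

F_att = 3/4·(g−p) = 3/4·(0,-6) = (0.0000,-4.5000)
o1: d²=18 ≤ ρ²=63; F_rep = 13·(-3,-3)/18² = (-0.1204,-0.1204)
o2: d²=2 ≤ ρ²=63; F_rep = 13·(-1,1)/2² = (-3.2500,3.2500)
F = F_att + ΣF_rep = (-3.3704,-1.3704)
p' = p + 1/10·F = (-8.3370,-4.1370)

Fx=-3.3704 Fy=-1.3704 x'=-8.3370 y'=-4.1370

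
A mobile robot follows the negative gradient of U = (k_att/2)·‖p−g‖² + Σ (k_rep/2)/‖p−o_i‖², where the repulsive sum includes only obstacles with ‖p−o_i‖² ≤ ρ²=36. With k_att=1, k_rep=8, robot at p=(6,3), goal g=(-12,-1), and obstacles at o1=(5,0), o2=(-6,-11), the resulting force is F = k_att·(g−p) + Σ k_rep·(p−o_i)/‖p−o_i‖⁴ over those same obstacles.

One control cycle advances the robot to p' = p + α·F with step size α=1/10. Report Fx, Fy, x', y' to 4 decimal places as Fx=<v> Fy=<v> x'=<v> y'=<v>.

Fx=-17.9200 Fy=-3.7600 x'=4.2080 y'=2.6240

F_att = 1·(g−p) = 1·(-18,-4) = (-18.0000,-4.0000)
o1: d²=10 ≤ ρ²=36; F_rep = 8·(1,3)/10² = (0.0800,0.2400)
o2: d²=340 > ρ²=36 → inactive
F = F_att + ΣF_rep = (-17.9200,-3.7600)
p' = p + 1/10·F = (4.2080,2.6240)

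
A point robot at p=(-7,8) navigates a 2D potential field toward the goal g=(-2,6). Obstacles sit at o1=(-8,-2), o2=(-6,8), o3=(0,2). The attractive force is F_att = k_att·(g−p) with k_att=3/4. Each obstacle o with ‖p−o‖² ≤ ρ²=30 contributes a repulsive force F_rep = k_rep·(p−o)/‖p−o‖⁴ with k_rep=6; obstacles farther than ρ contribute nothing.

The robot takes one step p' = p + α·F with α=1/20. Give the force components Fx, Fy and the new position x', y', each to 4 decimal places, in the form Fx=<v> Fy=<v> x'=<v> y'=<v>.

F_att = 3/4·(g−p) = 3/4·(5,-2) = (3.7500,-1.5000)
o1: d²=101 > ρ²=30 → inactive
o2: d²=1 ≤ ρ²=30; F_rep = 6·(-1,0)/1² = (-6.0000,0.0000)
o3: d²=85 > ρ²=30 → inactive
F = F_att + ΣF_rep = (-2.2500,-1.5000)
p' = p + 1/20·F = (-7.1125,7.9250)

Fx=-2.2500 Fy=-1.5000 x'=-7.1125 y'=7.9250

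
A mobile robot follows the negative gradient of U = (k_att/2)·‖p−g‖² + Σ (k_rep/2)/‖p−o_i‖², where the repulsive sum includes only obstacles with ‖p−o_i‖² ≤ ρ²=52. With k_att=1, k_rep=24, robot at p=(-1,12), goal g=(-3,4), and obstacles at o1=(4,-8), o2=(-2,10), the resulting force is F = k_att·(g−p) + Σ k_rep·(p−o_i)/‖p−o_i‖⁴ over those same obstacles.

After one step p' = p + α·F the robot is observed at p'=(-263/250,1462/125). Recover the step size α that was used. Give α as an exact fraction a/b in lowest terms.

F_att = 1·(g−p) = 1·(-2,-8) = (-2.0000,-8.0000)
o1: d²=425 > ρ²=52 → inactive
o2: d²=5 ≤ ρ²=52; F_rep = 24·(1,2)/5² = (0.9600,1.9200)
F = F_att + ΣF_rep = (-1.0400,-6.0800)
Δp = p'−p = (-0.0520,-0.3040); α = Δx/Fx = (-13/250) / (-26/25) = 1/20
check: Δy/Fy = (-38/125) / (-152/25) = 1/20 ✓

α = 1/20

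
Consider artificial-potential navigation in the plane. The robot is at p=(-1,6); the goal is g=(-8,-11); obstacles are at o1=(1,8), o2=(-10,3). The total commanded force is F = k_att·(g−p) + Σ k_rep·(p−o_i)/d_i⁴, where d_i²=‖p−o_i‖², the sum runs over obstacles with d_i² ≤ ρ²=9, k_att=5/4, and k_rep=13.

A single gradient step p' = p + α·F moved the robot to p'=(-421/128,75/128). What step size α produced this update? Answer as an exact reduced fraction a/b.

α = 1/4

F_att = 5/4·(g−p) = 5/4·(-7,-17) = (-8.7500,-21.2500)
o1: d²=8 ≤ ρ²=9; F_rep = 13·(-2,-2)/8² = (-0.4062,-0.4062)
o2: d²=90 > ρ²=9 → inactive
F = F_att + ΣF_rep = (-9.1562,-21.6562)
Δp = p'−p = (-2.2891,-5.4141); α = Δx/Fx = (-293/128) / (-293/32) = 1/4
check: Δy/Fy = (-693/128) / (-693/32) = 1/4 ✓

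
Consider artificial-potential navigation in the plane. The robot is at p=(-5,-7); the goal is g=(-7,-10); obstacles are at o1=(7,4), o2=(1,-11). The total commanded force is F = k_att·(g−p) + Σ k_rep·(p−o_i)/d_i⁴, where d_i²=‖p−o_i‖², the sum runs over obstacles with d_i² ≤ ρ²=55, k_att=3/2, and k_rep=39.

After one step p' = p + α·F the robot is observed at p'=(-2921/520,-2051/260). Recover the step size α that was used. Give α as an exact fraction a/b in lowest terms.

α = 1/5

F_att = 3/2·(g−p) = 3/2·(-2,-3) = (-3.0000,-4.5000)
o1: d²=265 > ρ²=55 → inactive
o2: d²=52 ≤ ρ²=55; F_rep = 39·(-6,4)/52² = (-0.0865,0.0577)
F = F_att + ΣF_rep = (-3.0865,-4.4423)
Δp = p'−p = (-0.6173,-0.8885); α = Δx/Fx = (-321/520) / (-321/104) = 1/5
check: Δy/Fy = (-231/260) / (-231/52) = 1/5 ✓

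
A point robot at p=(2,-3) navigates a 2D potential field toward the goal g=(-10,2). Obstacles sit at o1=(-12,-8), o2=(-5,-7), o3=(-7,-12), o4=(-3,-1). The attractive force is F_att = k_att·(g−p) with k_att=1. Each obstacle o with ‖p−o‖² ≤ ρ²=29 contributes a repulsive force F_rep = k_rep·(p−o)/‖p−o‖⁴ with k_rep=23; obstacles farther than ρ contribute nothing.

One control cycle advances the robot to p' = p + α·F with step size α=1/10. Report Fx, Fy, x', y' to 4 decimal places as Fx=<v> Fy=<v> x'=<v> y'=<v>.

F_att = 1·(g−p) = 1·(-12,5) = (-12.0000,5.0000)
o1: d²=221 > ρ²=29 → inactive
o2: d²=65 > ρ²=29 → inactive
o3: d²=162 > ρ²=29 → inactive
o4: d²=29 ≤ ρ²=29; F_rep = 23·(5,-2)/29² = (0.1367,-0.0547)
F = F_att + ΣF_rep = (-11.8633,4.9453)
p' = p + 1/10·F = (0.8137,-2.5055)

Fx=-11.8633 Fy=4.9453 x'=0.8137 y'=-2.5055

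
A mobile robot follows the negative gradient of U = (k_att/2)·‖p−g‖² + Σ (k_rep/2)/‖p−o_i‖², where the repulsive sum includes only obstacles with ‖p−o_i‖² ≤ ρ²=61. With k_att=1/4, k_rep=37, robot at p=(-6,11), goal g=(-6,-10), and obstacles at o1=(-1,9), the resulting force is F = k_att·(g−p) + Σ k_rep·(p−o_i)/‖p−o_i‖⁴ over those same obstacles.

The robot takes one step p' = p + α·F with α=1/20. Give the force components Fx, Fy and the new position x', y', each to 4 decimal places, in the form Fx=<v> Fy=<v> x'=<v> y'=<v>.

Fx=-0.2200 Fy=-5.1620 x'=-6.0110 y'=10.7419

F_att = 1/4·(g−p) = 1/4·(0,-21) = (0.0000,-5.2500)
o1: d²=29 ≤ ρ²=61; F_rep = 37·(-5,2)/29² = (-0.2200,0.0880)
F = F_att + ΣF_rep = (-0.2200,-5.1620)
p' = p + 1/20·F = (-6.0110,10.7419)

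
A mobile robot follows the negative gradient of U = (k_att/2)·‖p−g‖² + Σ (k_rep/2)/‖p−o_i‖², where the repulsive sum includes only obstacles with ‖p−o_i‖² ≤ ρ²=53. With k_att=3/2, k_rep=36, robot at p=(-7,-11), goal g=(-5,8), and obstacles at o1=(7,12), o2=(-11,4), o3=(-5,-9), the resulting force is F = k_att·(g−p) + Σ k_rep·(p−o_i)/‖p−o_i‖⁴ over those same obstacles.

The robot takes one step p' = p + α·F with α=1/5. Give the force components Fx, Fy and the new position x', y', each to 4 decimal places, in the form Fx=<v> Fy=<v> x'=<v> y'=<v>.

Fx=1.8750 Fy=27.3750 x'=-6.6250 y'=-5.5250

F_att = 3/2·(g−p) = 3/2·(2,19) = (3.0000,28.5000)
o1: d²=725 > ρ²=53 → inactive
o2: d²=241 > ρ²=53 → inactive
o3: d²=8 ≤ ρ²=53; F_rep = 36·(-2,-2)/8² = (-1.1250,-1.1250)
F = F_att + ΣF_rep = (1.8750,27.3750)
p' = p + 1/5·F = (-6.6250,-5.5250)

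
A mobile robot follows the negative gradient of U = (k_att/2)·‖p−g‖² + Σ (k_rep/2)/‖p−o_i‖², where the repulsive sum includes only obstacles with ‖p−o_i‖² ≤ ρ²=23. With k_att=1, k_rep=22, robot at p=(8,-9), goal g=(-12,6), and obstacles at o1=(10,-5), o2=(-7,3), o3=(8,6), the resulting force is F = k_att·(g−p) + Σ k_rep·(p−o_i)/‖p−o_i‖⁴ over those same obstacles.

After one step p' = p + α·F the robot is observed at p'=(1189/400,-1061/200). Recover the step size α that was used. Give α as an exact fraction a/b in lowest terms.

F_att = 1·(g−p) = 1·(-20,15) = (-20.0000,15.0000)
o1: d²=20 ≤ ρ²=23; F_rep = 22·(-2,-4)/20² = (-0.1100,-0.2200)
o2: d²=369 > ρ²=23 → inactive
o3: d²=225 > ρ²=23 → inactive
F = F_att + ΣF_rep = (-20.1100,14.7800)
Δp = p'−p = (-5.0275,3.6950); α = Δx/Fx = (-2011/400) / (-2011/100) = 1/4
check: Δy/Fy = (739/200) / (739/50) = 1/4 ✓

α = 1/4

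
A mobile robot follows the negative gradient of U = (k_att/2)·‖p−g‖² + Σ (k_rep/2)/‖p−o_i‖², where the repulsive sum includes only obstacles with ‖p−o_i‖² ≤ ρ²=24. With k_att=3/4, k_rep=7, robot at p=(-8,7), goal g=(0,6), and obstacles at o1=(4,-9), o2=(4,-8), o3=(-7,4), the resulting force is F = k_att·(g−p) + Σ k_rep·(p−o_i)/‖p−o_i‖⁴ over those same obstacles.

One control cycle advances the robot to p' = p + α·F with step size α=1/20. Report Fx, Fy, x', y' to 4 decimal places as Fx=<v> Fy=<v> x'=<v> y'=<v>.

F_att = 3/4·(g−p) = 3/4·(8,-1) = (6.0000,-0.7500)
o1: d²=400 > ρ²=24 → inactive
o2: d²=369 > ρ²=24 → inactive
o3: d²=10 ≤ ρ²=24; F_rep = 7·(-1,3)/10² = (-0.0700,0.2100)
F = F_att + ΣF_rep = (5.9300,-0.5400)
p' = p + 1/20·F = (-7.7035,6.9730)

Fx=5.9300 Fy=-0.5400 x'=-7.7035 y'=6.9730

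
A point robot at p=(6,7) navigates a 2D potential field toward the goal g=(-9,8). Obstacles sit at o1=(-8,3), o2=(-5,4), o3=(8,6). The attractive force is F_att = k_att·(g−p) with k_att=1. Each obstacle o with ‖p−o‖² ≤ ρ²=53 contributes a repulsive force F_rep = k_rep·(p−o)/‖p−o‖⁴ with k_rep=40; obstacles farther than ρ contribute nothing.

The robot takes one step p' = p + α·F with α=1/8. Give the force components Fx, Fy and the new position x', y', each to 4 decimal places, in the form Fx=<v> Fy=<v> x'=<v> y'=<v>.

Fx=-18.2000 Fy=2.6000 x'=3.7250 y'=7.3250

F_att = 1·(g−p) = 1·(-15,1) = (-15.0000,1.0000)
o1: d²=212 > ρ²=53 → inactive
o2: d²=130 > ρ²=53 → inactive
o3: d²=5 ≤ ρ²=53; F_rep = 40·(-2,1)/5² = (-3.2000,1.6000)
F = F_att + ΣF_rep = (-18.2000,2.6000)
p' = p + 1/8·F = (3.7250,7.3250)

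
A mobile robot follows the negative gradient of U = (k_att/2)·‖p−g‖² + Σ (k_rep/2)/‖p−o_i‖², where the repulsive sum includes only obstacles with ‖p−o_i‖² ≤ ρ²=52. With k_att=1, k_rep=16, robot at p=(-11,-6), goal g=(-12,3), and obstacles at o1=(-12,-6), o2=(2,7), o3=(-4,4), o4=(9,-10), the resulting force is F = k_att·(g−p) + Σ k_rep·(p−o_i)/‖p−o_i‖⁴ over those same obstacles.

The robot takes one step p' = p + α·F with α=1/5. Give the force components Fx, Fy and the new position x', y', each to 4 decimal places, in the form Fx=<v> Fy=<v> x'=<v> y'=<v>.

F_att = 1·(g−p) = 1·(-1,9) = (-1.0000,9.0000)
o1: d²=1 ≤ ρ²=52; F_rep = 16·(1,0)/1² = (16.0000,0.0000)
o2: d²=338 > ρ²=52 → inactive
o3: d²=149 > ρ²=52 → inactive
o4: d²=416 > ρ²=52 → inactive
F = F_att + ΣF_rep = (15.0000,9.0000)
p' = p + 1/5·F = (-8.0000,-4.2000)

Fx=15.0000 Fy=9.0000 x'=-8.0000 y'=-4.2000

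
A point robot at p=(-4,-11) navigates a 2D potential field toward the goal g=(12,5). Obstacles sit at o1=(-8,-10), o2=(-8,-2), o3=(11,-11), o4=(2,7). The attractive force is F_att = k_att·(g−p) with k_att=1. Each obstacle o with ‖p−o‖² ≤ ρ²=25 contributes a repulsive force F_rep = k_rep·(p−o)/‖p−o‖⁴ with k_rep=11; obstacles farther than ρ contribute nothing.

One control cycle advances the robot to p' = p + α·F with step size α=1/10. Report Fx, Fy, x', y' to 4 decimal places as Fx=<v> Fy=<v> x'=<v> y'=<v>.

Fx=16.1522 Fy=15.9619 x'=-2.3848 y'=-9.4038

F_att = 1·(g−p) = 1·(16,16) = (16.0000,16.0000)
o1: d²=17 ≤ ρ²=25; F_rep = 11·(4,-1)/17² = (0.1522,-0.0381)
o2: d²=97 > ρ²=25 → inactive
o3: d²=225 > ρ²=25 → inactive
o4: d²=360 > ρ²=25 → inactive
F = F_att + ΣF_rep = (16.1522,15.9619)
p' = p + 1/10·F = (-2.3848,-9.4038)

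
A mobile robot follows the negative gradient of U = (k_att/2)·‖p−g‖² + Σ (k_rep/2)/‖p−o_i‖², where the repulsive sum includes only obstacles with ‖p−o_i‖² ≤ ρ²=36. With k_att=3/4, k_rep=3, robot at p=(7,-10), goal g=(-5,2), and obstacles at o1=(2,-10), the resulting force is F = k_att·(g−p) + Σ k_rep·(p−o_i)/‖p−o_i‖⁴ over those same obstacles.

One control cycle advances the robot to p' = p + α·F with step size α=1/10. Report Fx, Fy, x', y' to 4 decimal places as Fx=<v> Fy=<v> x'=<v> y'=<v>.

Fx=-8.9760 Fy=9.0000 x'=6.1024 y'=-9.1000

F_att = 3/4·(g−p) = 3/4·(-12,12) = (-9.0000,9.0000)
o1: d²=25 ≤ ρ²=36; F_rep = 3·(5,0)/25² = (0.0240,0.0000)
F = F_att + ΣF_rep = (-8.9760,9.0000)
p' = p + 1/10·F = (6.1024,-9.1000)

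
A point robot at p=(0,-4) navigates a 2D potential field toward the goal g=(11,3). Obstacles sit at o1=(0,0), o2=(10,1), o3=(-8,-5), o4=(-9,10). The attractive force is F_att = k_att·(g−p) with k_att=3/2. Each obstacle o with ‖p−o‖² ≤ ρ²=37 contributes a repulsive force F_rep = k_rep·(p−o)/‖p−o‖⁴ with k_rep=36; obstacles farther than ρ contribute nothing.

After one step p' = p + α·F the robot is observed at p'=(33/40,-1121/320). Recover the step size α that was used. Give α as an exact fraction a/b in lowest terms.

α = 1/20

F_att = 3/2·(g−p) = 3/2·(11,7) = (16.5000,10.5000)
o1: d²=16 ≤ ρ²=37; F_rep = 36·(0,-4)/16² = (0.0000,-0.5625)
o2: d²=125 > ρ²=37 → inactive
o3: d²=65 > ρ²=37 → inactive
o4: d²=277 > ρ²=37 → inactive
F = F_att + ΣF_rep = (16.5000,9.9375)
Δp = p'−p = (0.8250,0.4969); α = Δx/Fx = (33/40) / (33/2) = 1/20
check: Δy/Fy = (159/320) / (159/16) = 1/20 ✓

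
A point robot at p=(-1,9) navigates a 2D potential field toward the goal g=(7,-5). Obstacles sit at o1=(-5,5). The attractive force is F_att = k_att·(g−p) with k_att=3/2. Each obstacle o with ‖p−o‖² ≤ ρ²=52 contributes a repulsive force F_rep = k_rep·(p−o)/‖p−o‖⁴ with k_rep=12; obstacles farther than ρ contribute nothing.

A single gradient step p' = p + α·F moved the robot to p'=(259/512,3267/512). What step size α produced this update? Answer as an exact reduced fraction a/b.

α = 1/8

F_att = 3/2·(g−p) = 3/2·(8,-14) = (12.0000,-21.0000)
o1: d²=32 ≤ ρ²=52; F_rep = 12·(4,4)/32² = (0.0469,0.0469)
F = F_att + ΣF_rep = (12.0469,-20.9531)
Δp = p'−p = (1.5059,-2.6191); α = Δx/Fx = (771/512) / (771/64) = 1/8
check: Δy/Fy = (-1341/512) / (-1341/64) = 1/8 ✓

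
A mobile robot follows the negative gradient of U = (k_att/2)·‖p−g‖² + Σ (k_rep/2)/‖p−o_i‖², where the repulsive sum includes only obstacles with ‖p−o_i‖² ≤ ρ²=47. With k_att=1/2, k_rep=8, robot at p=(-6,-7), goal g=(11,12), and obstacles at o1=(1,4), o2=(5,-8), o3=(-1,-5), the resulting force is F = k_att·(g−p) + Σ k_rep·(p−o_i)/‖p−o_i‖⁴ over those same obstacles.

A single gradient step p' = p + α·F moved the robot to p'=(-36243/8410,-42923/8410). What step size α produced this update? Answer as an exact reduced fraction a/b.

α = 1/5

F_att = 1/2·(g−p) = 1/2·(17,19) = (8.5000,9.5000)
o1: d²=170 > ρ²=47 → inactive
o2: d²=122 > ρ²=47 → inactive
o3: d²=29 ≤ ρ²=47; F_rep = 8·(-5,-2)/29² = (-0.0476,-0.0190)
F = F_att + ΣF_rep = (8.4524,9.4810)
Δp = p'−p = (1.6905,1.8962); α = Δx/Fx = (14217/8410) / (14217/1682) = 1/5
check: Δy/Fy = (15947/8410) / (15947/1682) = 1/5 ✓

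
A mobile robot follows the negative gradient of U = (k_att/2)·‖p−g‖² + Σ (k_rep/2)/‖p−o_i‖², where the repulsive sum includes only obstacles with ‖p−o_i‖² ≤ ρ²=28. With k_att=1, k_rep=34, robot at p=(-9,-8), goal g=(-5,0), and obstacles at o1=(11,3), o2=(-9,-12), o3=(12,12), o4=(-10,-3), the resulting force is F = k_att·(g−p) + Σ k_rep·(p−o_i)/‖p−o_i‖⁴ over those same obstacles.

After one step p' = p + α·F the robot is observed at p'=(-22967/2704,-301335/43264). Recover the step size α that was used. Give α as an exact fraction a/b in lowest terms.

F_att = 1·(g−p) = 1·(4,8) = (4.0000,8.0000)
o1: d²=521 > ρ²=28 → inactive
o2: d²=16 ≤ ρ²=28; F_rep = 34·(0,4)/16² = (0.0000,0.5312)
o3: d²=841 > ρ²=28 → inactive
o4: d²=26 ≤ ρ²=28; F_rep = 34·(1,-5)/26² = (0.0503,-0.2515)
F = F_att + ΣF_rep = (4.0503,8.2798)
Δp = p'−p = (0.5063,1.0350); α = Δx/Fx = (1369/2704) / (1369/338) = 1/8
check: Δy/Fy = (44777/43264) / (44777/5408) = 1/8 ✓

α = 1/8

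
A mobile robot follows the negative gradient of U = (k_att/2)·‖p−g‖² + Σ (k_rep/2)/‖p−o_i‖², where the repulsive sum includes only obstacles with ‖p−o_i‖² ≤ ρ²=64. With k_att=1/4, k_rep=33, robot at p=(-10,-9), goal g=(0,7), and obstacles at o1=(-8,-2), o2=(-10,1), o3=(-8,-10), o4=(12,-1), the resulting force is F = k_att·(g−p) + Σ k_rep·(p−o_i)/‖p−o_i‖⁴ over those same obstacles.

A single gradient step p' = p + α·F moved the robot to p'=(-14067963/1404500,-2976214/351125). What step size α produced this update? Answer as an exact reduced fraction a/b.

F_att = 1/4·(g−p) = 1/4·(10,16) = (2.5000,4.0000)
o1: d²=53 ≤ ρ²=64; F_rep = 33·(-2,-7)/53² = (-0.0235,-0.0822)
o2: d²=100 > ρ²=64 → inactive
o3: d²=5 ≤ ρ²=64; F_rep = 33·(-2,1)/5² = (-2.6400,1.3200)
o4: d²=548 > ρ²=64 → inactive
F = F_att + ΣF_rep = (-0.1635,5.2378)
Δp = p'−p = (-0.0163,0.5238); α = Δx/Fx = (-22963/1404500) / (-22963/140450) = 1/10
check: Δy/Fy = (183911/351125) / (367822/70225) = 1/10 ✓

α = 1/10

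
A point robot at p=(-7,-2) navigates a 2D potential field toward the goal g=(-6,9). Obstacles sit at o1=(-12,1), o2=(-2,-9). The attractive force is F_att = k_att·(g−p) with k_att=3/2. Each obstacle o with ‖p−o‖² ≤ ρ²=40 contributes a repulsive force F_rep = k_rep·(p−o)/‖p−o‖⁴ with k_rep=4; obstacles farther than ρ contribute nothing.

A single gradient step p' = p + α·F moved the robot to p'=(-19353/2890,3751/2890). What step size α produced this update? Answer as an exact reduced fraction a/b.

F_att = 3/2·(g−p) = 3/2·(1,11) = (1.5000,16.5000)
o1: d²=34 ≤ ρ²=40; F_rep = 4·(5,-3)/34² = (0.0173,-0.0104)
o2: d²=74 > ρ²=40 → inactive
F = F_att + ΣF_rep = (1.5173,16.4896)
Δp = p'−p = (0.3035,3.2979); α = Δx/Fx = (877/2890) / (877/578) = 1/5
check: Δy/Fy = (9531/2890) / (9531/578) = 1/5 ✓

α = 1/5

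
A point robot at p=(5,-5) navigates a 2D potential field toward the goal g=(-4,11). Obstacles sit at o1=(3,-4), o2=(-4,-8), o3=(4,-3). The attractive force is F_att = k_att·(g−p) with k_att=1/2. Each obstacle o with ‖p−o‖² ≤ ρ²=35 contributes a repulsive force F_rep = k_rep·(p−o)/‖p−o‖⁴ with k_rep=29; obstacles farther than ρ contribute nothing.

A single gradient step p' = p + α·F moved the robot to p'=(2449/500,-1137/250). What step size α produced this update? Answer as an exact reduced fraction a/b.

F_att = 1/2·(g−p) = 1/2·(-9,16) = (-4.5000,8.0000)
o1: d²=5 ≤ ρ²=35; F_rep = 29·(2,-1)/5² = (2.3200,-1.1600)
o2: d²=90 > ρ²=35 → inactive
o3: d²=5 ≤ ρ²=35; F_rep = 29·(1,-2)/5² = (1.1600,-2.3200)
F = F_att + ΣF_rep = (-1.0200,4.5200)
Δp = p'−p = (-0.1020,0.4520); α = Δx/Fx = (-51/500) / (-51/50) = 1/10
check: Δy/Fy = (113/250) / (113/25) = 1/10 ✓

α = 1/10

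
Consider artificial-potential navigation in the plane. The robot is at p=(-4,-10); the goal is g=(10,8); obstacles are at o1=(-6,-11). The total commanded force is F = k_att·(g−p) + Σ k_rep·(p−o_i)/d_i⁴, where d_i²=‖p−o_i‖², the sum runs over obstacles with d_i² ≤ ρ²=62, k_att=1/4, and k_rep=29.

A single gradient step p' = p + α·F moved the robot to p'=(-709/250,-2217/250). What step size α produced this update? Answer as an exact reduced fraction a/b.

α = 1/5

F_att = 1/4·(g−p) = 1/4·(14,18) = (3.5000,4.5000)
o1: d²=5 ≤ ρ²=62; F_rep = 29·(2,1)/5² = (2.3200,1.1600)
F = F_att + ΣF_rep = (5.8200,5.6600)
Δp = p'−p = (1.1640,1.1320); α = Δx/Fx = (291/250) / (291/50) = 1/5
check: Δy/Fy = (283/250) / (283/50) = 1/5 ✓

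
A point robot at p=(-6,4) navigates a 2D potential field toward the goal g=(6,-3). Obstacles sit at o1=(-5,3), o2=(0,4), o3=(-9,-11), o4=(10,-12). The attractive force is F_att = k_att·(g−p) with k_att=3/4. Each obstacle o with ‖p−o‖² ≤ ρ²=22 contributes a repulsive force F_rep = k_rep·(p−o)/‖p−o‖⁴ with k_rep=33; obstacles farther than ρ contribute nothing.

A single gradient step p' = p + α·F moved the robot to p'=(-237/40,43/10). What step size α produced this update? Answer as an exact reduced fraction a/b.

α = 1/10

F_att = 3/4·(g−p) = 3/4·(12,-7) = (9.0000,-5.2500)
o1: d²=2 ≤ ρ²=22; F_rep = 33·(-1,1)/2² = (-8.2500,8.2500)
o2: d²=36 > ρ²=22 → inactive
o3: d²=234 > ρ²=22 → inactive
o4: d²=512 > ρ²=22 → inactive
F = F_att + ΣF_rep = (0.7500,3.0000)
Δp = p'−p = (0.0750,0.3000); α = Δx/Fx = (3/40) / (3/4) = 1/10
check: Δy/Fy = (3/10) / (3) = 1/10 ✓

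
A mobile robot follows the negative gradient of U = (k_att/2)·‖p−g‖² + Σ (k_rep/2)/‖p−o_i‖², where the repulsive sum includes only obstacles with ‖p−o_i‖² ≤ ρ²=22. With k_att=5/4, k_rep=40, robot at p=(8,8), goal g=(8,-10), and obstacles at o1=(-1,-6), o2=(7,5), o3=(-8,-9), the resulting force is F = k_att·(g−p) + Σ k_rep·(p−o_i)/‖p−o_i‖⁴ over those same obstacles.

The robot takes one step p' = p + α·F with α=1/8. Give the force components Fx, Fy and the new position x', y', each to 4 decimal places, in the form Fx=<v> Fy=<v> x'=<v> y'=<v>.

F_att = 5/4·(g−p) = 5/4·(0,-18) = (0.0000,-22.5000)
o1: d²=277 > ρ²=22 → inactive
o2: d²=10 ≤ ρ²=22; F_rep = 40·(1,3)/10² = (0.4000,1.2000)
o3: d²=545 > ρ²=22 → inactive
F = F_att + ΣF_rep = (0.4000,-21.3000)
p' = p + 1/8·F = (8.0500,5.3375)

Fx=0.4000 Fy=-21.3000 x'=8.0500 y'=5.3375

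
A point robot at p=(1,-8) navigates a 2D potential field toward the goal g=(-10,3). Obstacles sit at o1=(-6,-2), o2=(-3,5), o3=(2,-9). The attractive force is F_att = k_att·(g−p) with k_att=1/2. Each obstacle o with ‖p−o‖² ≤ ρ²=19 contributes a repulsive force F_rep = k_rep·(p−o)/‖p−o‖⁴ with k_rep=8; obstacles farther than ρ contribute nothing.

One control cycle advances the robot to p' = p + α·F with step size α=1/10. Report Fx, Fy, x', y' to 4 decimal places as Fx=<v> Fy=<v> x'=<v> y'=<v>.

Fx=-7.5000 Fy=7.5000 x'=0.2500 y'=-7.2500

F_att = 1/2·(g−p) = 1/2·(-11,11) = (-5.5000,5.5000)
o1: d²=85 > ρ²=19 → inactive
o2: d²=185 > ρ²=19 → inactive
o3: d²=2 ≤ ρ²=19; F_rep = 8·(-1,1)/2² = (-2.0000,2.0000)
F = F_att + ΣF_rep = (-7.5000,7.5000)
p' = p + 1/10·F = (0.2500,-7.2500)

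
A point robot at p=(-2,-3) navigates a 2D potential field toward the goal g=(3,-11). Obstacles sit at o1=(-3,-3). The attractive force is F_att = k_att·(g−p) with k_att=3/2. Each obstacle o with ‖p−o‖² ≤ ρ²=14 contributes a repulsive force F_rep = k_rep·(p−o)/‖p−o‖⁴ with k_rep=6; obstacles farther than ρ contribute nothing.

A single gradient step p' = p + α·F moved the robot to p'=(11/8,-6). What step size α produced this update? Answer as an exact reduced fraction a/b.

α = 1/4

F_att = 3/2·(g−p) = 3/2·(5,-8) = (7.5000,-12.0000)
o1: d²=1 ≤ ρ²=14; F_rep = 6·(1,0)/1² = (6.0000,0.0000)
F = F_att + ΣF_rep = (13.5000,-12.0000)
Δp = p'−p = (3.3750,-3.0000); α = Δx/Fx = (27/8) / (27/2) = 1/4
check: Δy/Fy = (-3) / (-12) = 1/4 ✓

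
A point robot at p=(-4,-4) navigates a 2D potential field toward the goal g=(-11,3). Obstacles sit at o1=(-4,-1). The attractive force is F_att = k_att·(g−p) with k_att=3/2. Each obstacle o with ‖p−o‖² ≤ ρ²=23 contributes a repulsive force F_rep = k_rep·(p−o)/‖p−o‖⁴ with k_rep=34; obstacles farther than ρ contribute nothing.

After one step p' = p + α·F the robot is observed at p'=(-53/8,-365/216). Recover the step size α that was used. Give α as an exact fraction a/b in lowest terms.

α = 1/4

F_att = 3/2·(g−p) = 3/2·(-7,7) = (-10.5000,10.5000)
o1: d²=9 ≤ ρ²=23; F_rep = 34·(0,-3)/9² = (0.0000,-1.2593)
F = F_att + ΣF_rep = (-10.5000,9.2407)
Δp = p'−p = (-2.6250,2.3102); α = Δx/Fx = (-21/8) / (-21/2) = 1/4
check: Δy/Fy = (499/216) / (499/54) = 1/4 ✓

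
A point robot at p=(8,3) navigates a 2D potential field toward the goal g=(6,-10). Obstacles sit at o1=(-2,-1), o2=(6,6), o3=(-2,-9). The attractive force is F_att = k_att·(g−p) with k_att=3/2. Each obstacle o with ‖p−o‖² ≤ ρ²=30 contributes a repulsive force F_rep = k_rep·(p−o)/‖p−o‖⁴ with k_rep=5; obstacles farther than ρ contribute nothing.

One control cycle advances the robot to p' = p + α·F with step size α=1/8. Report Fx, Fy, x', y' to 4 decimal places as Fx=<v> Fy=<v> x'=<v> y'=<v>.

Fx=-2.9408 Fy=-19.5888 x'=7.6324 y'=0.5514

F_att = 3/2·(g−p) = 3/2·(-2,-13) = (-3.0000,-19.5000)
o1: d²=116 > ρ²=30 → inactive
o2: d²=13 ≤ ρ²=30; F_rep = 5·(2,-3)/13² = (0.0592,-0.0888)
o3: d²=244 > ρ²=30 → inactive
F = F_att + ΣF_rep = (-2.9408,-19.5888)
p' = p + 1/8·F = (7.6324,0.5514)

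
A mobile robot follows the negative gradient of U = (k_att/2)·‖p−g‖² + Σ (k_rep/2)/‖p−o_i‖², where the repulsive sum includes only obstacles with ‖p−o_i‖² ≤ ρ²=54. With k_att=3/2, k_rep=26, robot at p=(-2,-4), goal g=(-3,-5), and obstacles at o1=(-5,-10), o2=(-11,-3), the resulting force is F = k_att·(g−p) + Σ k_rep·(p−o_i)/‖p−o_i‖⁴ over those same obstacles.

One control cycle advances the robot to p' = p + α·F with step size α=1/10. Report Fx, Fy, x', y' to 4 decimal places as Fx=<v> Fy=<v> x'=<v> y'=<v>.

Fx=-1.4615 Fy=-1.4230 x'=-2.1461 y'=-4.1423

F_att = 3/2·(g−p) = 3/2·(-1,-1) = (-1.5000,-1.5000)
o1: d²=45 ≤ ρ²=54; F_rep = 26·(3,6)/45² = (0.0385,0.0770)
o2: d²=82 > ρ²=54 → inactive
F = F_att + ΣF_rep = (-1.4615,-1.4230)
p' = p + 1/10·F = (-2.1461,-4.1423)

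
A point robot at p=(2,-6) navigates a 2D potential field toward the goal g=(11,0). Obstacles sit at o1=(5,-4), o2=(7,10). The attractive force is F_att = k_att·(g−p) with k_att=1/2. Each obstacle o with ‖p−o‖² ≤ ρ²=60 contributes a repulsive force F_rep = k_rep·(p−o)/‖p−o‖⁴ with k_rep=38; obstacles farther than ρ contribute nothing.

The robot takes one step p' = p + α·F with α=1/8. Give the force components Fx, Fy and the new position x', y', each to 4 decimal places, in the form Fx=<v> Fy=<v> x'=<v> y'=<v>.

F_att = 1/2·(g−p) = 1/2·(9,6) = (4.5000,3.0000)
o1: d²=13 ≤ ρ²=60; F_rep = 38·(-3,-2)/13² = (-0.6746,-0.4497)
o2: d²=281 > ρ²=60 → inactive
F = F_att + ΣF_rep = (3.8254,2.5503)
p' = p + 1/8·F = (2.4782,-5.6812)

Fx=3.8254 Fy=2.5503 x'=2.4782 y'=-5.6812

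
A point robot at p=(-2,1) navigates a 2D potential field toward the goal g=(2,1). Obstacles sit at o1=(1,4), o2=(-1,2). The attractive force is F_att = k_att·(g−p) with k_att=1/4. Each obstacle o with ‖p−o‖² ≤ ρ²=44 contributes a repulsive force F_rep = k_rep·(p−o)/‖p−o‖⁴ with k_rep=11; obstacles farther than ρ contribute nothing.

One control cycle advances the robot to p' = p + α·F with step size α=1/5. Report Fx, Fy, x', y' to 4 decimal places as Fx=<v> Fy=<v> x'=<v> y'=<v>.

F_att = 1/4·(g−p) = 1/4·(4,0) = (1.0000,0.0000)
o1: d²=18 ≤ ρ²=44; F_rep = 11·(-3,-3)/18² = (-0.1019,-0.1019)
o2: d²=2 ≤ ρ²=44; F_rep = 11·(-1,-1)/2² = (-2.7500,-2.7500)
F = F_att + ΣF_rep = (-1.8519,-2.8519)
p' = p + 1/5·F = (-2.3704,0.4296)

Fx=-1.8519 Fy=-2.8519 x'=-2.3704 y'=0.4296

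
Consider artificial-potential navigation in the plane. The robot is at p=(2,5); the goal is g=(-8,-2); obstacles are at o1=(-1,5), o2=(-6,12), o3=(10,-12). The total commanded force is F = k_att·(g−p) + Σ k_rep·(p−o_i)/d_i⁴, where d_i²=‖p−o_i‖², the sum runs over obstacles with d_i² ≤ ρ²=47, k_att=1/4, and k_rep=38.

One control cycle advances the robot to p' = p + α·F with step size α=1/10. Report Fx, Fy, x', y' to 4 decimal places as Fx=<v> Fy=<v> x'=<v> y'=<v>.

Fx=-1.0926 Fy=-1.7500 x'=1.8907 y'=4.8250

F_att = 1/4·(g−p) = 1/4·(-10,-7) = (-2.5000,-1.7500)
o1: d²=9 ≤ ρ²=47; F_rep = 38·(3,0)/9² = (1.4074,0.0000)
o2: d²=113 > ρ²=47 → inactive
o3: d²=353 > ρ²=47 → inactive
F = F_att + ΣF_rep = (-1.0926,-1.7500)
p' = p + 1/10·F = (1.8907,4.8250)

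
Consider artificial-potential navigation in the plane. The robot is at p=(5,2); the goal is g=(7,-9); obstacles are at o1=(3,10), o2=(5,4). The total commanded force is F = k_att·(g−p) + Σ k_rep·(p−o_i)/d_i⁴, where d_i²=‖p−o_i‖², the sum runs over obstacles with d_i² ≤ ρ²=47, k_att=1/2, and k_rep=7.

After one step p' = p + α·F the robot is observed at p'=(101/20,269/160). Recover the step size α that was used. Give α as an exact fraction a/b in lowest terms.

F_att = 1/2·(g−p) = 1/2·(2,-11) = (1.0000,-5.5000)
o1: d²=68 > ρ²=47 → inactive
o2: d²=4 ≤ ρ²=47; F_rep = 7·(0,-2)/4² = (0.0000,-0.8750)
F = F_att + ΣF_rep = (1.0000,-6.3750)
Δp = p'−p = (0.0500,-0.3187); α = Δx/Fx = (1/20) / (1) = 1/20
check: Δy/Fy = (-51/160) / (-51/8) = 1/20 ✓

α = 1/20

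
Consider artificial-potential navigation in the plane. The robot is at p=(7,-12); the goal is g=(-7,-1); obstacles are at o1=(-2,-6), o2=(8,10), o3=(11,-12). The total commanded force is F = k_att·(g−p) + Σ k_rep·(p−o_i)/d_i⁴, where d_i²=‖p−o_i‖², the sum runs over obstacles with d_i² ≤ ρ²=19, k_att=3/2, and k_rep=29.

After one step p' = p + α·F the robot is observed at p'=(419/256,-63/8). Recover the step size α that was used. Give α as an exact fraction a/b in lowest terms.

α = 1/4

F_att = 3/2·(g−p) = 3/2·(-14,11) = (-21.0000,16.5000)
o1: d²=117 > ρ²=19 → inactive
o2: d²=485 > ρ²=19 → inactive
o3: d²=16 ≤ ρ²=19; F_rep = 29·(-4,0)/16² = (-0.4531,0.0000)
F = F_att + ΣF_rep = (-21.4531,16.5000)
Δp = p'−p = (-5.3633,4.1250); α = Δx/Fx = (-1373/256) / (-1373/64) = 1/4
check: Δy/Fy = (33/8) / (33/2) = 1/4 ✓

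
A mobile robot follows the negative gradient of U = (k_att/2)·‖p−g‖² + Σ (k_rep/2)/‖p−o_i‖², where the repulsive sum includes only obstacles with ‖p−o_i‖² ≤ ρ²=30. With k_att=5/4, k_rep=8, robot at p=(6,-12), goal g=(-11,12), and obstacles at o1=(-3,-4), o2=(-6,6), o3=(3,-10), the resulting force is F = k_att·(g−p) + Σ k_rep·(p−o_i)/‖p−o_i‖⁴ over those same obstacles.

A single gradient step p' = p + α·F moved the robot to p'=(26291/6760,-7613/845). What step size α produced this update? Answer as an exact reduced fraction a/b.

F_att = 5/4·(g−p) = 5/4·(-17,24) = (-21.2500,30.0000)
o1: d²=145 > ρ²=30 → inactive
o2: d²=468 > ρ²=30 → inactive
o3: d²=13 ≤ ρ²=30; F_rep = 8·(3,-2)/13² = (0.1420,-0.0947)
F = F_att + ΣF_rep = (-21.1080,29.9053)
Δp = p'−p = (-2.1108,2.9905); α = Δx/Fx = (-14269/6760) / (-14269/676) = 1/10
check: Δy/Fy = (2527/845) / (5054/169) = 1/10 ✓

α = 1/10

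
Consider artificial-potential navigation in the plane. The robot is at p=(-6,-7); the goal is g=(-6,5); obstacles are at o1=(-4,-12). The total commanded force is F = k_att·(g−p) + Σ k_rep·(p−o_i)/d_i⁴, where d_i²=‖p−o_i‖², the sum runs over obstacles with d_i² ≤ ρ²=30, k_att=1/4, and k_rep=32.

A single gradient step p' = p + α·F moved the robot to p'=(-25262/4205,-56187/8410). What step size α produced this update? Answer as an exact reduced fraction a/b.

α = 1/10

F_att = 1/4·(g−p) = 1/4·(0,12) = (0.0000,3.0000)
o1: d²=29 ≤ ρ²=30; F_rep = 32·(-2,5)/29² = (-0.0761,0.1902)
F = F_att + ΣF_rep = (-0.0761,3.1902)
Δp = p'−p = (-0.0076,0.3190); α = Δx/Fx = (-32/4205) / (-64/841) = 1/10
check: Δy/Fy = (2683/8410) / (2683/841) = 1/10 ✓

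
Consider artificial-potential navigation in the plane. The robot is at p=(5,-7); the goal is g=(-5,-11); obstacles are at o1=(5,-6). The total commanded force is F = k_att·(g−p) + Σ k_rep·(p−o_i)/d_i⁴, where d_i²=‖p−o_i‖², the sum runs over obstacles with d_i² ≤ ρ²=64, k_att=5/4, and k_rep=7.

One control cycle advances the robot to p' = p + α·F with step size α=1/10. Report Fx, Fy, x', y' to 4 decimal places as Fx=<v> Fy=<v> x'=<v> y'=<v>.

F_att = 5/4·(g−p) = 5/4·(-10,-4) = (-12.5000,-5.0000)
o1: d²=1 ≤ ρ²=64; F_rep = 7·(0,-1)/1² = (0.0000,-7.0000)
F = F_att + ΣF_rep = (-12.5000,-12.0000)
p' = p + 1/10·F = (3.7500,-8.2000)

Fx=-12.5000 Fy=-12.0000 x'=3.7500 y'=-8.2000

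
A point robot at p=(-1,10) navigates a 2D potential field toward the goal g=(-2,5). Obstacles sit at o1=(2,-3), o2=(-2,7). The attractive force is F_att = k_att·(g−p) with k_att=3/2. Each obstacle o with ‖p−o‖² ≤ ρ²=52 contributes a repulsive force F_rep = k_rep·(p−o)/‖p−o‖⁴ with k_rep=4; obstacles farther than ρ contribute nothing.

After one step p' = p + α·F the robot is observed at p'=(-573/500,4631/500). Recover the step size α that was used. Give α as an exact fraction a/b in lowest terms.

F_att = 3/2·(g−p) = 3/2·(-1,-5) = (-1.5000,-7.5000)
o1: d²=178 > ρ²=52 → inactive
o2: d²=10 ≤ ρ²=52; F_rep = 4·(1,3)/10² = (0.0400,0.1200)
F = F_att + ΣF_rep = (-1.4600,-7.3800)
Δp = p'−p = (-0.1460,-0.7380); α = Δx/Fx = (-73/500) / (-73/50) = 1/10
check: Δy/Fy = (-369/500) / (-369/50) = 1/10 ✓

α = 1/10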